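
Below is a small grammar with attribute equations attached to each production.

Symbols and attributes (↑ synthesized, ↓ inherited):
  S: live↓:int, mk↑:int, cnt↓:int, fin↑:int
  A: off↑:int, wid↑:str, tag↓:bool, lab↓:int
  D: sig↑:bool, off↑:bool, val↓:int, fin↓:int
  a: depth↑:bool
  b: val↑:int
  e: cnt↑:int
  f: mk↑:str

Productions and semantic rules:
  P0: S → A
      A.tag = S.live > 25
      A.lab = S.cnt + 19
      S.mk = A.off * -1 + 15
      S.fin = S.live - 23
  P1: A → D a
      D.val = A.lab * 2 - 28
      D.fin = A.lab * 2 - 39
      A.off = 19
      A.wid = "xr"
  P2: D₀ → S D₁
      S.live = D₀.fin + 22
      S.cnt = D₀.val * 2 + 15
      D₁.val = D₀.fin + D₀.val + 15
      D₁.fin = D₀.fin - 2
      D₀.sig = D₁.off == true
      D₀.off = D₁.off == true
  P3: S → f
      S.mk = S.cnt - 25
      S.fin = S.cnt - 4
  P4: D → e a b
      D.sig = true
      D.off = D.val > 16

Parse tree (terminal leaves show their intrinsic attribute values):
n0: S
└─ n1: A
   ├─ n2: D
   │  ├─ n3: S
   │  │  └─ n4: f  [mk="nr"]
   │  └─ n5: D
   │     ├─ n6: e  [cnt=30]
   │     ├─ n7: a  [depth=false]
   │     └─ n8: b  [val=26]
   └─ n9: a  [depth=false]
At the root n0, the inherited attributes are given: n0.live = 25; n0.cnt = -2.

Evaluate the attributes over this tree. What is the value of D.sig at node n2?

false

1. n0.live = 25  [given at root]
2. n0.cnt = -2  [given at root]
3. n1.tag = false  [S.live > 25]
4. n1.lab = 17  [S.cnt + 19]
5. n2.val = 6  [A.lab * 2 - 28]
6. n2.fin = -5  [A.lab * 2 - 39]
7. n3.live = 17  [D₀.fin + 22]
8. n3.cnt = 27  [D₀.val * 2 + 15]
9. n4.mk = "nr"  [terminal]
10. n3.mk = 2  [S.cnt - 25]
11. n3.fin = 23  [S.cnt - 4]
12. n5.val = 16  [D₀.fin + D₀.val + 15]
13. n5.fin = -7  [D₀.fin - 2]
14. n6.cnt = 30  [terminal]
15. n7.depth = false  [terminal]
16. n8.val = 26  [terminal]
17. n5.sig = true  [true]
18. n5.off = false  [D.val > 16]
19. n2.sig = false  [D₁.off == true]
20. n2.off = false  [D₁.off == true]
21. n9.depth = false  [terminal]
22. n1.off = 19  [19]
23. n1.wid = "xr"  ["xr"]
24. n0.mk = -4  [A.off * -1 + 15]
25. n0.fin = 2  [S.live - 23]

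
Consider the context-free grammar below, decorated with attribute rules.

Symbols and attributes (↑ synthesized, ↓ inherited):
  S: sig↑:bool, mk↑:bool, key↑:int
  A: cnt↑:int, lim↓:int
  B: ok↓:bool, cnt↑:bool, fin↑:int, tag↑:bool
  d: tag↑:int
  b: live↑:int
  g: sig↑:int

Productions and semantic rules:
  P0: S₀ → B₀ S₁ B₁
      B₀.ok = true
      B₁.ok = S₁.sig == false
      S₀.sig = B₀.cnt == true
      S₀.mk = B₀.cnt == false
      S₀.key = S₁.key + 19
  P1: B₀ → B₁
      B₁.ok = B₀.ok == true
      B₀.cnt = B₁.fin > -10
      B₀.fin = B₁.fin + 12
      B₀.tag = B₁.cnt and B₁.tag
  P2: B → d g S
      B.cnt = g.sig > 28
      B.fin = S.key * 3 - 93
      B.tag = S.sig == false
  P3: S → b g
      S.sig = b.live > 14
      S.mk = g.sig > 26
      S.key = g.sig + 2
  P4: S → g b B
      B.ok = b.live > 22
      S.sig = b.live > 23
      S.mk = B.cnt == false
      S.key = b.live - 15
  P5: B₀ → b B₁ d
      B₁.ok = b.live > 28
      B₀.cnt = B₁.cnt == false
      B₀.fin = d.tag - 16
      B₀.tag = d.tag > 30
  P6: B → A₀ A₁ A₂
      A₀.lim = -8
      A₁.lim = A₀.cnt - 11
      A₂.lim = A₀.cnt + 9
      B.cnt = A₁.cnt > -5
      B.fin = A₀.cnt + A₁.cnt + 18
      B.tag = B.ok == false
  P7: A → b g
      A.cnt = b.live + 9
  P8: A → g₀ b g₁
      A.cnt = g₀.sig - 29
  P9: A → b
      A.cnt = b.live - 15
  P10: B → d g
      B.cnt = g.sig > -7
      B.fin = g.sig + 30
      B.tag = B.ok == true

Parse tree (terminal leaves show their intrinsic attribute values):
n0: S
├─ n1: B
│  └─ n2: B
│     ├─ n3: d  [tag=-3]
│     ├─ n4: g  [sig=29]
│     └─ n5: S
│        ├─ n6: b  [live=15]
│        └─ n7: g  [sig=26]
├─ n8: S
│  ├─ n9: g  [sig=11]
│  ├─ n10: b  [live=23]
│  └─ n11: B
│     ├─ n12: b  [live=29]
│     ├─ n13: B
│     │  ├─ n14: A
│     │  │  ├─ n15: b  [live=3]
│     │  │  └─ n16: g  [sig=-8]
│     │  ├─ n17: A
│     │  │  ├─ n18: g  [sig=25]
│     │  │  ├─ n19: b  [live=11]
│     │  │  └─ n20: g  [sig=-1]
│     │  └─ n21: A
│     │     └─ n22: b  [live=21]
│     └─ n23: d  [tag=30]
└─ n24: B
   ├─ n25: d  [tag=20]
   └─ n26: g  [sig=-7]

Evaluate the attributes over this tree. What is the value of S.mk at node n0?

1. n1.ok = true  [true]
2. n2.ok = true  [B₀.ok == true]
3. n3.tag = -3  [terminal]
4. n4.sig = 29  [terminal]
5. n6.live = 15  [terminal]
6. n7.sig = 26  [terminal]
7. n5.sig = true  [b.live > 14]
8. n5.mk = false  [g.sig > 26]
9. n5.key = 28  [g.sig + 2]
10. n2.cnt = true  [g.sig > 28]
11. n2.fin = -9  [S.key * 3 - 93]
12. n2.tag = false  [S.sig == false]
13. n1.cnt = true  [B₁.fin > -10]
14. n1.fin = 3  [B₁.fin + 12]
15. n1.tag = false  [B₁.cnt and B₁.tag]
16. n9.sig = 11  [terminal]
17. n10.live = 23  [terminal]
18. n11.ok = true  [b.live > 22]
19. n12.live = 29  [terminal]
20. n13.ok = true  [b.live > 28]
21. n14.lim = -8  [-8]
22. n15.live = 3  [terminal]
23. n16.sig = -8  [terminal]
24. n14.cnt = 12  [b.live + 9]
25. n17.lim = 1  [A₀.cnt - 11]
26. n18.sig = 25  [terminal]
27. n19.live = 11  [terminal]
28. n20.sig = -1  [terminal]
29. n17.cnt = -4  [g₀.sig - 29]
30. n21.lim = 21  [A₀.cnt + 9]
31. n22.live = 21  [terminal]
32. n21.cnt = 6  [b.live - 15]
33. n13.cnt = true  [A₁.cnt > -5]
34. n13.fin = 26  [A₀.cnt + A₁.cnt + 18]
35. n13.tag = false  [B.ok == false]
36. n23.tag = 30  [terminal]
37. n11.cnt = false  [B₁.cnt == false]
38. n11.fin = 14  [d.tag - 16]
39. n11.tag = false  [d.tag > 30]
40. n8.sig = false  [b.live > 23]
41. n8.mk = true  [B.cnt == false]
42. n8.key = 8  [b.live - 15]
43. n24.ok = true  [S₁.sig == false]
44. n25.tag = 20  [terminal]
45. n26.sig = -7  [terminal]
46. n24.cnt = false  [g.sig > -7]
47. n24.fin = 23  [g.sig + 30]
48. n24.tag = true  [B.ok == true]
49. n0.sig = true  [B₀.cnt == true]
50. n0.mk = false  [B₀.cnt == false]
51. n0.key = 27  [S₁.key + 19]

false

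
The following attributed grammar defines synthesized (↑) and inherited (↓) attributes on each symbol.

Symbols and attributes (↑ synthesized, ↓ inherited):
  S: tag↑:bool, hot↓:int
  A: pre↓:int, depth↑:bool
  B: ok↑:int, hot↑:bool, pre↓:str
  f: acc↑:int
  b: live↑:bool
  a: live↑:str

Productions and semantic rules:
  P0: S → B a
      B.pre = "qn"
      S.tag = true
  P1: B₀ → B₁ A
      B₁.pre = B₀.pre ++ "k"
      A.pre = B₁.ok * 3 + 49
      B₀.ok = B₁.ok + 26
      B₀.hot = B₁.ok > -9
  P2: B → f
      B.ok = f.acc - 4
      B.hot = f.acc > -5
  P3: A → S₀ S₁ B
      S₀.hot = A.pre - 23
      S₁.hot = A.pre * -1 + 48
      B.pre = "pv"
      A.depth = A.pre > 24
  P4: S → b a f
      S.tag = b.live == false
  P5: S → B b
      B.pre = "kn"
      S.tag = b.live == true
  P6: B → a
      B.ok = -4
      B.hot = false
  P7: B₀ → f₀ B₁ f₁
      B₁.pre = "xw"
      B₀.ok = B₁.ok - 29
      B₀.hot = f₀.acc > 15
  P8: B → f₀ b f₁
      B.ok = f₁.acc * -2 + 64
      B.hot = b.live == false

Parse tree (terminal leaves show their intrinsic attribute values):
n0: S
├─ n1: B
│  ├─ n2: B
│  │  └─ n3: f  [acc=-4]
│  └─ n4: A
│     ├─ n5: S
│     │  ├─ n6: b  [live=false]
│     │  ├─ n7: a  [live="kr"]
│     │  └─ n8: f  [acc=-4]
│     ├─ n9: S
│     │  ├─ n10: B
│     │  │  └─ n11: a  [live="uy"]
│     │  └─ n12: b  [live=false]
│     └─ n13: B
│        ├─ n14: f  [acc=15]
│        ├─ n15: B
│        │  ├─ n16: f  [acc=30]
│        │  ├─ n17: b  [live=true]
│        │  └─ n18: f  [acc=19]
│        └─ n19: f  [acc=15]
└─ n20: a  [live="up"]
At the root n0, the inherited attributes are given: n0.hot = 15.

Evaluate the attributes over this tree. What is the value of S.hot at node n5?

2

1. n0.hot = 15  [given at root]
2. n1.pre = "qn"  ["qn"]
3. n2.pre = "qnk"  [B₀.pre ++ "k"]
4. n3.acc = -4  [terminal]
5. n2.ok = -8  [f.acc - 4]
6. n2.hot = true  [f.acc > -5]
7. n4.pre = 25  [B₁.ok * 3 + 49]
8. n5.hot = 2  [A.pre - 23]
9. n6.live = false  [terminal]
10. n7.live = "kr"  [terminal]
11. n8.acc = -4  [terminal]
12. n5.tag = true  [b.live == false]
13. n9.hot = 23  [A.pre * -1 + 48]
14. n10.pre = "kn"  ["kn"]
15. n11.live = "uy"  [terminal]
16. n10.ok = -4  [-4]
17. n10.hot = false  [false]
18. n12.live = false  [terminal]
19. n9.tag = false  [b.live == true]
20. n13.pre = "pv"  ["pv"]
21. n14.acc = 15  [terminal]
22. n15.pre = "xw"  ["xw"]
23. n16.acc = 30  [terminal]
24. n17.live = true  [terminal]
25. n18.acc = 19  [terminal]
26. n15.ok = 26  [f₁.acc * -2 + 64]
27. n15.hot = false  [b.live == false]
28. n19.acc = 15  [terminal]
29. n13.ok = -3  [B₁.ok - 29]
30. n13.hot = false  [f₀.acc > 15]
31. n4.depth = true  [A.pre > 24]
32. n1.ok = 18  [B₁.ok + 26]
33. n1.hot = true  [B₁.ok > -9]
34. n20.live = "up"  [terminal]
35. n0.tag = true  [true]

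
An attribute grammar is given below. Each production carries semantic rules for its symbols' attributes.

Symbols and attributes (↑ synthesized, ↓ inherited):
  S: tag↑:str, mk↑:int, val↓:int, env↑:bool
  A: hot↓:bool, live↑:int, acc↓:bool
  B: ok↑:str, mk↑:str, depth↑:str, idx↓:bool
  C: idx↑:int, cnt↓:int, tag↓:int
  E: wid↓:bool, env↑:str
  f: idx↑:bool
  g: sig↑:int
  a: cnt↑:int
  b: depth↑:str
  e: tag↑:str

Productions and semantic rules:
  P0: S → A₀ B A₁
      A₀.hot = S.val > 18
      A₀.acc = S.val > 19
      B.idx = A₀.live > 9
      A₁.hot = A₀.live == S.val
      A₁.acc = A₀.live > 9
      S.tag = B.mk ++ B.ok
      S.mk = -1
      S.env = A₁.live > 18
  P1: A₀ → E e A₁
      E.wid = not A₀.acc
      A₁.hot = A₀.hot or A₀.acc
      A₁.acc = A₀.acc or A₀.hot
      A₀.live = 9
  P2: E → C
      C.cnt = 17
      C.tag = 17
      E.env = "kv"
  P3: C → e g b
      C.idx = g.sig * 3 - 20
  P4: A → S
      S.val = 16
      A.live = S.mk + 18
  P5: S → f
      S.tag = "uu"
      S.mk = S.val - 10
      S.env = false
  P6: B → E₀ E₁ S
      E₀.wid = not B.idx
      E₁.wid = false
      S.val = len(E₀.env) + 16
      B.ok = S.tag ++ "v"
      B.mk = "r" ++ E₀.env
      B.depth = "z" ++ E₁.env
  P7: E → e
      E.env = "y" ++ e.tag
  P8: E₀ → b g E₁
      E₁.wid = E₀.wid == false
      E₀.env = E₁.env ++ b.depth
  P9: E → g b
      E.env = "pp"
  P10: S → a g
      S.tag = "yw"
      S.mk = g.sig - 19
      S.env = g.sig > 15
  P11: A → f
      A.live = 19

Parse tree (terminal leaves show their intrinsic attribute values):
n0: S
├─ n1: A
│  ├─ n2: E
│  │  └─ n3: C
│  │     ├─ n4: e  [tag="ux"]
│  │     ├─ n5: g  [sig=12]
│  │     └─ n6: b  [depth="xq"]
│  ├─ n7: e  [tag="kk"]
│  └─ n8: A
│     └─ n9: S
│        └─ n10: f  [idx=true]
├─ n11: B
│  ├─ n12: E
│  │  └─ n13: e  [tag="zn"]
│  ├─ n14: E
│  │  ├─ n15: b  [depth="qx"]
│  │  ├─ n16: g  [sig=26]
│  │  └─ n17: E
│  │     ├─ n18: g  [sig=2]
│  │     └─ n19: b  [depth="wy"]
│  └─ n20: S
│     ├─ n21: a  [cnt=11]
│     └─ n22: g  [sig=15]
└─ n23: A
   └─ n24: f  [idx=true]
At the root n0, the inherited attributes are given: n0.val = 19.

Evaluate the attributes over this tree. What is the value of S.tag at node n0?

1. n0.val = 19  [given at root]
2. n1.hot = true  [S.val > 18]
3. n1.acc = false  [S.val > 19]
4. n2.wid = true  [not A₀.acc]
5. n3.cnt = 17  [17]
6. n3.tag = 17  [17]
7. n4.tag = "ux"  [terminal]
8. n5.sig = 12  [terminal]
9. n6.depth = "xq"  [terminal]
10. n3.idx = 16  [g.sig * 3 - 20]
11. n2.env = "kv"  ["kv"]
12. n7.tag = "kk"  [terminal]
13. n8.hot = true  [A₀.hot or A₀.acc]
14. n8.acc = true  [A₀.acc or A₀.hot]
15. n9.val = 16  [16]
16. n10.idx = true  [terminal]
17. n9.tag = "uu"  ["uu"]
18. n9.mk = 6  [S.val - 10]
19. n9.env = false  [false]
20. n8.live = 24  [S.mk + 18]
21. n1.live = 9  [9]
22. n11.idx = false  [A₀.live > 9]
23. n12.wid = true  [not B.idx]
24. n13.tag = "zn"  [terminal]
25. n12.env = "yzn"  ["y" ++ e.tag]
26. n14.wid = false  [false]
27. n15.depth = "qx"  [terminal]
28. n16.sig = 26  [terminal]
29. n17.wid = true  [E₀.wid == false]
30. n18.sig = 2  [terminal]
31. n19.depth = "wy"  [terminal]
32. n17.env = "pp"  ["pp"]
33. n14.env = "ppqx"  [E₁.env ++ b.depth]
34. n20.val = 19  [len(E₀.env) + 16]
35. n21.cnt = 11  [terminal]
36. n22.sig = 15  [terminal]
37. n20.tag = "yw"  ["yw"]
38. n20.mk = -4  [g.sig - 19]
39. n20.env = false  [g.sig > 15]
40. n11.ok = "ywv"  [S.tag ++ "v"]
41. n11.mk = "ryzn"  ["r" ++ E₀.env]
42. n11.depth = "zppqx"  ["z" ++ E₁.env]
43. n23.hot = false  [A₀.live == S.val]
44. n23.acc = false  [A₀.live > 9]
45. n24.idx = true  [terminal]
46. n23.live = 19  [19]
47. n0.tag = "ryznywv"  [B.mk ++ B.ok]
48. n0.mk = -1  [-1]
49. n0.env = true  [A₁.live > 18]

"ryznywv"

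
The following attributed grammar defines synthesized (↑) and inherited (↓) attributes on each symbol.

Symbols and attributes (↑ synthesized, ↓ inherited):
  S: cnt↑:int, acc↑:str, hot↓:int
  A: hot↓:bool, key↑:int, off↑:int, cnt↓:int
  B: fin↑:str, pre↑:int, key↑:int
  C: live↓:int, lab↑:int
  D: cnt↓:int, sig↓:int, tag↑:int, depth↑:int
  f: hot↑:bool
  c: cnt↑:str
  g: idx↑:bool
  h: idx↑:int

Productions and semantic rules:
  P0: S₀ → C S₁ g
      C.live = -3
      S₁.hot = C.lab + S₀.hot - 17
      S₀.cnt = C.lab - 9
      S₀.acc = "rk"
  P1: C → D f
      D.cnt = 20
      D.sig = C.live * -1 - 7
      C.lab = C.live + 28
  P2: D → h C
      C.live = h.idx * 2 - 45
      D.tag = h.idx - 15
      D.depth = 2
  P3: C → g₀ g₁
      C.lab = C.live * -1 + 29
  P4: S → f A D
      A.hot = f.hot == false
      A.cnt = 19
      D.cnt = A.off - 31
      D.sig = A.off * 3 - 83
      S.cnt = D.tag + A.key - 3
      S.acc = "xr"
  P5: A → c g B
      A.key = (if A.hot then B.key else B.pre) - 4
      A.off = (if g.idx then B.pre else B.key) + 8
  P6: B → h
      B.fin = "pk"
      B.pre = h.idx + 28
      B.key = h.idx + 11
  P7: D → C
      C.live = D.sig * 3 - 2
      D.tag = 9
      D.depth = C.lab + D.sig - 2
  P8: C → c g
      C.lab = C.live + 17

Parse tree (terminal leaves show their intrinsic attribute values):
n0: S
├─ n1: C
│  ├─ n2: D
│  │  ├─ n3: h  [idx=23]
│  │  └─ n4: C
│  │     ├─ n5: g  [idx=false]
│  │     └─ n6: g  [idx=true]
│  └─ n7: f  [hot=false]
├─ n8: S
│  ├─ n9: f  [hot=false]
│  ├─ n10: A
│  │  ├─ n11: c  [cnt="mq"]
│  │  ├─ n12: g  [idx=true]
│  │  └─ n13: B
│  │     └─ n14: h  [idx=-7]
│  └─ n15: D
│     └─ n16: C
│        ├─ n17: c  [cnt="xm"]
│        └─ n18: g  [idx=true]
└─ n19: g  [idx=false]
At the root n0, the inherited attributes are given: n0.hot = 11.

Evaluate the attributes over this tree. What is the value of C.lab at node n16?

27

1. n0.hot = 11  [given at root]
2. n1.live = -3  [-3]
3. n2.cnt = 20  [20]
4. n2.sig = -4  [C.live * -1 - 7]
5. n3.idx = 23  [terminal]
6. n4.live = 1  [h.idx * 2 - 45]
7. n5.idx = false  [terminal]
8. n6.idx = true  [terminal]
9. n4.lab = 28  [C.live * -1 + 29]
10. n2.tag = 8  [h.idx - 15]
11. n2.depth = 2  [2]
12. n7.hot = false  [terminal]
13. n1.lab = 25  [C.live + 28]
14. n8.hot = 19  [C.lab + S₀.hot - 17]
15. n9.hot = false  [terminal]
16. n10.hot = true  [f.hot == false]
17. n10.cnt = 19  [19]
18. n11.cnt = "mq"  [terminal]
19. n12.idx = true  [terminal]
20. n14.idx = -7  [terminal]
21. n13.fin = "pk"  ["pk"]
22. n13.pre = 21  [h.idx + 28]
23. n13.key = 4  [h.idx + 11]
24. n10.key = 0  [(if A.hot then B.key else B.pre) - 4]
25. n10.off = 29  [(if g.idx then B.pre else B.key) + 8]
26. n15.cnt = -2  [A.off - 31]
27. n15.sig = 4  [A.off * 3 - 83]
28. n16.live = 10  [D.sig * 3 - 2]
29. n17.cnt = "xm"  [terminal]
30. n18.idx = true  [terminal]
31. n16.lab = 27  [C.live + 17]
32. n15.tag = 9  [9]
33. n15.depth = 29  [C.lab + D.sig - 2]
34. n8.cnt = 6  [D.tag + A.key - 3]
35. n8.acc = "xr"  ["xr"]
36. n19.idx = false  [terminal]
37. n0.cnt = 16  [C.lab - 9]
38. n0.acc = "rk"  ["rk"]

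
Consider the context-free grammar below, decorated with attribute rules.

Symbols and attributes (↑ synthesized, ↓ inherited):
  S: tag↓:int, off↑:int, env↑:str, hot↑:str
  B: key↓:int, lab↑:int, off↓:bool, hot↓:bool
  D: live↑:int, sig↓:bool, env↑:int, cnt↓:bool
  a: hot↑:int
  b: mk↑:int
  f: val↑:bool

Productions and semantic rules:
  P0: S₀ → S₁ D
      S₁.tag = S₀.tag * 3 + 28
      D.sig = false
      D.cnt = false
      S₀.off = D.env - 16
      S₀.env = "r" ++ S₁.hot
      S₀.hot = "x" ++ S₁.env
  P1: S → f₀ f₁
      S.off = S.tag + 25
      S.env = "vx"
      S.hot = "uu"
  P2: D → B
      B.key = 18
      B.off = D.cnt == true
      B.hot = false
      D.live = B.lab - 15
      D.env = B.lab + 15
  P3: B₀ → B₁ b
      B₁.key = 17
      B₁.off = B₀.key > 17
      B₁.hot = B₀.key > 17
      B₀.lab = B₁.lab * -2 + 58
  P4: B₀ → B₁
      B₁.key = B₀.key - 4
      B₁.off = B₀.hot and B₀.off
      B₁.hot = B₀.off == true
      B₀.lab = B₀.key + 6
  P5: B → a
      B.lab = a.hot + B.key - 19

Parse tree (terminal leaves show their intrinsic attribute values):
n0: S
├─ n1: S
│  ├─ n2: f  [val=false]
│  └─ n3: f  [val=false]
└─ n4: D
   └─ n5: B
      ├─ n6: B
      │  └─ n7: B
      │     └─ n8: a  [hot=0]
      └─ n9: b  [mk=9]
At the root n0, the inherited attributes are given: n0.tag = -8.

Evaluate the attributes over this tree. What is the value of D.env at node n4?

27

1. n0.tag = -8  [given at root]
2. n1.tag = 4  [S₀.tag * 3 + 28]
3. n2.val = false  [terminal]
4. n3.val = false  [terminal]
5. n1.off = 29  [S.tag + 25]
6. n1.env = "vx"  ["vx"]
7. n1.hot = "uu"  ["uu"]
8. n4.sig = false  [false]
9. n4.cnt = false  [false]
10. n5.key = 18  [18]
11. n5.off = false  [D.cnt == true]
12. n5.hot = false  [false]
13. n6.key = 17  [17]
14. n6.off = true  [B₀.key > 17]
15. n6.hot = true  [B₀.key > 17]
16. n7.key = 13  [B₀.key - 4]
17. n7.off = true  [B₀.hot and B₀.off]
18. n7.hot = true  [B₀.off == true]
19. n8.hot = 0  [terminal]
20. n7.lab = -6  [a.hot + B.key - 19]
21. n6.lab = 23  [B₀.key + 6]
22. n9.mk = 9  [terminal]
23. n5.lab = 12  [B₁.lab * -2 + 58]
24. n4.live = -3  [B.lab - 15]
25. n4.env = 27  [B.lab + 15]
26. n0.off = 11  [D.env - 16]
27. n0.env = "ruu"  ["r" ++ S₁.hot]
28. n0.hot = "xvx"  ["x" ++ S₁.env]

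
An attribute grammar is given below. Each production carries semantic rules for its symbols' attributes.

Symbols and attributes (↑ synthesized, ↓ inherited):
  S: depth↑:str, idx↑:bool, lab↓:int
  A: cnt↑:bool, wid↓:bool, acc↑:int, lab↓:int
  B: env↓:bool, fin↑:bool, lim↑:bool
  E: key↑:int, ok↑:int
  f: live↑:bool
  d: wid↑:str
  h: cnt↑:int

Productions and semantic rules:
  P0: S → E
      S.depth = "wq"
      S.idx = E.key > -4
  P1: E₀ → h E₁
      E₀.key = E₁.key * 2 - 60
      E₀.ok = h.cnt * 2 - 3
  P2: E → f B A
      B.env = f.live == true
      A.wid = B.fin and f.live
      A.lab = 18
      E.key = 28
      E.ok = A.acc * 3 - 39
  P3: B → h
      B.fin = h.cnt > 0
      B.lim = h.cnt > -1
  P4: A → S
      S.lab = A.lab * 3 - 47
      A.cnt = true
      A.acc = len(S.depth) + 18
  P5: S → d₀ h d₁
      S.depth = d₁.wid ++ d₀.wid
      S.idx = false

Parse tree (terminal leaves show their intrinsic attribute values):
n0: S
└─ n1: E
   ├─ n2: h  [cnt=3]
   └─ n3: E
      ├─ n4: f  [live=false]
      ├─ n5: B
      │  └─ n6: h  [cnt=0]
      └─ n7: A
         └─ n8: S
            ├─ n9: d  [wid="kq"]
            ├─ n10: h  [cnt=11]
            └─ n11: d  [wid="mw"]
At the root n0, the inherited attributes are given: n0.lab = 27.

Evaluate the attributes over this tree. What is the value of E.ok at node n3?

27

1. n0.lab = 27  [given at root]
2. n2.cnt = 3  [terminal]
3. n4.live = false  [terminal]
4. n5.env = false  [f.live == true]
5. n6.cnt = 0  [terminal]
6. n5.fin = false  [h.cnt > 0]
7. n5.lim = true  [h.cnt > -1]
8. n7.wid = false  [B.fin and f.live]
9. n7.lab = 18  [18]
10. n8.lab = 7  [A.lab * 3 - 47]
11. n9.wid = "kq"  [terminal]
12. n10.cnt = 11  [terminal]
13. n11.wid = "mw"  [terminal]
14. n8.depth = "mwkq"  [d₁.wid ++ d₀.wid]
15. n8.idx = false  [false]
16. n7.cnt = true  [true]
17. n7.acc = 22  [len(S.depth) + 18]
18. n3.key = 28  [28]
19. n3.ok = 27  [A.acc * 3 - 39]
20. n1.key = -4  [E₁.key * 2 - 60]
21. n1.ok = 3  [h.cnt * 2 - 3]
22. n0.depth = "wq"  ["wq"]
23. n0.idx = false  [E.key > -4]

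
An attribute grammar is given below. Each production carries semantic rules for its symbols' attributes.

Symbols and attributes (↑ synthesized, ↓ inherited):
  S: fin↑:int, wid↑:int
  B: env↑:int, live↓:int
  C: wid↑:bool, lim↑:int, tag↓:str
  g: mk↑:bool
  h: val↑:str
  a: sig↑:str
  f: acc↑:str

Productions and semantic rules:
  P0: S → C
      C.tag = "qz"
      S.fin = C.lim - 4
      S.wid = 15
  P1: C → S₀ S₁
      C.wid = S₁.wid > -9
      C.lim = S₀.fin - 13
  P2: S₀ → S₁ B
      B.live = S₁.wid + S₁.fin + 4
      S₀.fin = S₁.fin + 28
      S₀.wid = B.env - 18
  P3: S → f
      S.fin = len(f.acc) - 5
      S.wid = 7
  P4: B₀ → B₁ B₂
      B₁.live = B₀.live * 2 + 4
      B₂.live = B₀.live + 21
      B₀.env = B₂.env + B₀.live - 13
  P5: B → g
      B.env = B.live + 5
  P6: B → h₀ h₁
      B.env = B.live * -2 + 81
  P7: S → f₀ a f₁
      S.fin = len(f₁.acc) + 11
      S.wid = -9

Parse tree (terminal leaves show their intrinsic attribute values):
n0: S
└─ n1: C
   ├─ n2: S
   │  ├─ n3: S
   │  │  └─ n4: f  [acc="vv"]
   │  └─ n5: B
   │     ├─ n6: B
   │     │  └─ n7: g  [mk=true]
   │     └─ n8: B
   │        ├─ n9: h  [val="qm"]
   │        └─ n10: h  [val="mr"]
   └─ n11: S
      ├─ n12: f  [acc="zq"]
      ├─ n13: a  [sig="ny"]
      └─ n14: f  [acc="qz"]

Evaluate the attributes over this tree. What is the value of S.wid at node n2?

1. n1.tag = "qz"  ["qz"]
2. n4.acc = "vv"  [terminal]
3. n3.fin = -3  [len(f.acc) - 5]
4. n3.wid = 7  [7]
5. n5.live = 8  [S₁.wid + S₁.fin + 4]
6. n6.live = 20  [B₀.live * 2 + 4]
7. n7.mk = true  [terminal]
8. n6.env = 25  [B.live + 5]
9. n8.live = 29  [B₀.live + 21]
10. n9.val = "qm"  [terminal]
11. n10.val = "mr"  [terminal]
12. n8.env = 23  [B.live * -2 + 81]
13. n5.env = 18  [B₂.env + B₀.live - 13]
14. n2.fin = 25  [S₁.fin + 28]
15. n2.wid = 0  [B.env - 18]
16. n12.acc = "zq"  [terminal]
17. n13.sig = "ny"  [terminal]
18. n14.acc = "qz"  [terminal]
19. n11.fin = 13  [len(f₁.acc) + 11]
20. n11.wid = -9  [-9]
21. n1.wid = false  [S₁.wid > -9]
22. n1.lim = 12  [S₀.fin - 13]
23. n0.fin = 8  [C.lim - 4]
24. n0.wid = 15  [15]

0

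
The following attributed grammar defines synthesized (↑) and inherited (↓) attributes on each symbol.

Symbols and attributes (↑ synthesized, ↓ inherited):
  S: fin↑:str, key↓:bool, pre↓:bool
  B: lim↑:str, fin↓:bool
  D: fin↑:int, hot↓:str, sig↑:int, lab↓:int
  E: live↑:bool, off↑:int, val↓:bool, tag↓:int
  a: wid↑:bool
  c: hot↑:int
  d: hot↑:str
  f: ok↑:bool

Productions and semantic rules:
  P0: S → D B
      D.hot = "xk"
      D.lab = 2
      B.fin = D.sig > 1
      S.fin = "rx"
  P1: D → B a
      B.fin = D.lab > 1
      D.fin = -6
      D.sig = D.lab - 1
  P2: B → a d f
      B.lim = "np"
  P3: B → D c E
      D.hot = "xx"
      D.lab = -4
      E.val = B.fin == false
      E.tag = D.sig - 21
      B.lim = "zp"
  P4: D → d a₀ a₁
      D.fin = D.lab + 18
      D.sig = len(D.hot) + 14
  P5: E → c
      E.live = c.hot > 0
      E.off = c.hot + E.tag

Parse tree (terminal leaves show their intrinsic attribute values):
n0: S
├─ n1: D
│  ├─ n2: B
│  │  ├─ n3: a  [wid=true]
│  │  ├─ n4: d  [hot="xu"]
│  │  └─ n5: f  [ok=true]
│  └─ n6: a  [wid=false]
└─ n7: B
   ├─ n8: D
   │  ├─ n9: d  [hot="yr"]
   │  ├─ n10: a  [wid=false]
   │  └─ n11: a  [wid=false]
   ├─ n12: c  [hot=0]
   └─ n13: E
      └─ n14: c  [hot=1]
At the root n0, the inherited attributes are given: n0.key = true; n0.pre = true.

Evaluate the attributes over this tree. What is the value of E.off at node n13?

-4

1. n0.key = true  [given at root]
2. n0.pre = true  [given at root]
3. n1.hot = "xk"  ["xk"]
4. n1.lab = 2  [2]
5. n2.fin = true  [D.lab > 1]
6. n3.wid = true  [terminal]
7. n4.hot = "xu"  [terminal]
8. n5.ok = true  [terminal]
9. n2.lim = "np"  ["np"]
10. n6.wid = false  [terminal]
11. n1.fin = -6  [-6]
12. n1.sig = 1  [D.lab - 1]
13. n7.fin = false  [D.sig > 1]
14. n8.hot = "xx"  ["xx"]
15. n8.lab = -4  [-4]
16. n9.hot = "yr"  [terminal]
17. n10.wid = false  [terminal]
18. n11.wid = false  [terminal]
19. n8.fin = 14  [D.lab + 18]
20. n8.sig = 16  [len(D.hot) + 14]
21. n12.hot = 0  [terminal]
22. n13.val = true  [B.fin == false]
23. n13.tag = -5  [D.sig - 21]
24. n14.hot = 1  [terminal]
25. n13.live = true  [c.hot > 0]
26. n13.off = -4  [c.hot + E.tag]
27. n7.lim = "zp"  ["zp"]
28. n0.fin = "rx"  ["rx"]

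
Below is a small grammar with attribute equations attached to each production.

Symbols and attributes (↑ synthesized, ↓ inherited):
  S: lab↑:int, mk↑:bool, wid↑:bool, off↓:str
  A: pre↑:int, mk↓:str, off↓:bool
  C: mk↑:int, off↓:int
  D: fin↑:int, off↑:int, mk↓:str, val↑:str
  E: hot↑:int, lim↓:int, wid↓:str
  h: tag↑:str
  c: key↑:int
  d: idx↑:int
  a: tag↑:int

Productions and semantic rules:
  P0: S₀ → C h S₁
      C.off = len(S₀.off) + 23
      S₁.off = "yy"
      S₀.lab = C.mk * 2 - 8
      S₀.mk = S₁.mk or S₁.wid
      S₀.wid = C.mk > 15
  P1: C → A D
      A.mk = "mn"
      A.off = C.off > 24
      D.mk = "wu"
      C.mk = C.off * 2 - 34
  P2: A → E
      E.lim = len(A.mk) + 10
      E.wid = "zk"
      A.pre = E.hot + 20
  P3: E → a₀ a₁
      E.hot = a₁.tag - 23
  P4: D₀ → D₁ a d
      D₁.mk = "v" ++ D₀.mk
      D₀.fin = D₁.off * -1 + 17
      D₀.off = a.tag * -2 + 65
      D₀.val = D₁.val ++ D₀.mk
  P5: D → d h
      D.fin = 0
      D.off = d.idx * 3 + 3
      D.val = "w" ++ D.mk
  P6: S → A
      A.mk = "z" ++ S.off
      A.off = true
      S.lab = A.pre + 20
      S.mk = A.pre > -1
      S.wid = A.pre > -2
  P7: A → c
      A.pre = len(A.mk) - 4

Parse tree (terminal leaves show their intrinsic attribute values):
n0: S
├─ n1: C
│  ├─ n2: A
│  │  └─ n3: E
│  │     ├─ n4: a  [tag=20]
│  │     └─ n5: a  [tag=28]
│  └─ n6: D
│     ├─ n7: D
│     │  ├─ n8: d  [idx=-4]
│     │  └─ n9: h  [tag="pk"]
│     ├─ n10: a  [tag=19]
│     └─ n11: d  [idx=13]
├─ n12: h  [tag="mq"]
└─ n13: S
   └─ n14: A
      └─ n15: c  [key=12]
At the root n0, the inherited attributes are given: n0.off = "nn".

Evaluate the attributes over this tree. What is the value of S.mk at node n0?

1. n0.off = "nn"  [given at root]
2. n1.off = 25  [len(S₀.off) + 23]
3. n2.mk = "mn"  ["mn"]
4. n2.off = true  [C.off > 24]
5. n3.lim = 12  [len(A.mk) + 10]
6. n3.wid = "zk"  ["zk"]
7. n4.tag = 20  [terminal]
8. n5.tag = 28  [terminal]
9. n3.hot = 5  [a₁.tag - 23]
10. n2.pre = 25  [E.hot + 20]
11. n6.mk = "wu"  ["wu"]
12. n7.mk = "vwu"  ["v" ++ D₀.mk]
13. n8.idx = -4  [terminal]
14. n9.tag = "pk"  [terminal]
15. n7.fin = 0  [0]
16. n7.off = -9  [d.idx * 3 + 3]
17. n7.val = "wvwu"  ["w" ++ D.mk]
18. n10.tag = 19  [terminal]
19. n11.idx = 13  [terminal]
20. n6.fin = 26  [D₁.off * -1 + 17]
21. n6.off = 27  [a.tag * -2 + 65]
22. n6.val = "wvwuwu"  [D₁.val ++ D₀.mk]
23. n1.mk = 16  [C.off * 2 - 34]
24. n12.tag = "mq"  [terminal]
25. n13.off = "yy"  ["yy"]
26. n14.mk = "zyy"  ["z" ++ S.off]
27. n14.off = true  [true]
28. n15.key = 12  [terminal]
29. n14.pre = -1  [len(A.mk) - 4]
30. n13.lab = 19  [A.pre + 20]
31. n13.mk = false  [A.pre > -1]
32. n13.wid = true  [A.pre > -2]
33. n0.lab = 24  [C.mk * 2 - 8]
34. n0.mk = true  [S₁.mk or S₁.wid]
35. n0.wid = true  [C.mk > 15]

true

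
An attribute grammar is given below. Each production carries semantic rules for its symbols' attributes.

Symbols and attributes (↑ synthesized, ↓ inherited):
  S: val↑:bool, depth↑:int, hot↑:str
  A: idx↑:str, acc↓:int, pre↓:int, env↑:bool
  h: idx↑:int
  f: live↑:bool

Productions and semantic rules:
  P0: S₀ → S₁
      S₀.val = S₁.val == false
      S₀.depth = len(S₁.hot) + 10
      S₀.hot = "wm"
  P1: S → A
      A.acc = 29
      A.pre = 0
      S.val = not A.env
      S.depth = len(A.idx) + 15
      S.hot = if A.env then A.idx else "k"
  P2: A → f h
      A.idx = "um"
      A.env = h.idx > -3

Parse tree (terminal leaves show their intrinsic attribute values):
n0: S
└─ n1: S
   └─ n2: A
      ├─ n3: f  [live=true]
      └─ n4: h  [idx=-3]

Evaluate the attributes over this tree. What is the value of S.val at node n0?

false

1. n2.acc = 29  [29]
2. n2.pre = 0  [0]
3. n3.live = true  [terminal]
4. n4.idx = -3  [terminal]
5. n2.idx = "um"  ["um"]
6. n2.env = false  [h.idx > -3]
7. n1.val = true  [not A.env]
8. n1.depth = 17  [len(A.idx) + 15]
9. n1.hot = "k"  [if A.env then A.idx else "k"]
10. n0.val = false  [S₁.val == false]
11. n0.depth = 11  [len(S₁.hot) + 10]
12. n0.hot = "wm"  ["wm"]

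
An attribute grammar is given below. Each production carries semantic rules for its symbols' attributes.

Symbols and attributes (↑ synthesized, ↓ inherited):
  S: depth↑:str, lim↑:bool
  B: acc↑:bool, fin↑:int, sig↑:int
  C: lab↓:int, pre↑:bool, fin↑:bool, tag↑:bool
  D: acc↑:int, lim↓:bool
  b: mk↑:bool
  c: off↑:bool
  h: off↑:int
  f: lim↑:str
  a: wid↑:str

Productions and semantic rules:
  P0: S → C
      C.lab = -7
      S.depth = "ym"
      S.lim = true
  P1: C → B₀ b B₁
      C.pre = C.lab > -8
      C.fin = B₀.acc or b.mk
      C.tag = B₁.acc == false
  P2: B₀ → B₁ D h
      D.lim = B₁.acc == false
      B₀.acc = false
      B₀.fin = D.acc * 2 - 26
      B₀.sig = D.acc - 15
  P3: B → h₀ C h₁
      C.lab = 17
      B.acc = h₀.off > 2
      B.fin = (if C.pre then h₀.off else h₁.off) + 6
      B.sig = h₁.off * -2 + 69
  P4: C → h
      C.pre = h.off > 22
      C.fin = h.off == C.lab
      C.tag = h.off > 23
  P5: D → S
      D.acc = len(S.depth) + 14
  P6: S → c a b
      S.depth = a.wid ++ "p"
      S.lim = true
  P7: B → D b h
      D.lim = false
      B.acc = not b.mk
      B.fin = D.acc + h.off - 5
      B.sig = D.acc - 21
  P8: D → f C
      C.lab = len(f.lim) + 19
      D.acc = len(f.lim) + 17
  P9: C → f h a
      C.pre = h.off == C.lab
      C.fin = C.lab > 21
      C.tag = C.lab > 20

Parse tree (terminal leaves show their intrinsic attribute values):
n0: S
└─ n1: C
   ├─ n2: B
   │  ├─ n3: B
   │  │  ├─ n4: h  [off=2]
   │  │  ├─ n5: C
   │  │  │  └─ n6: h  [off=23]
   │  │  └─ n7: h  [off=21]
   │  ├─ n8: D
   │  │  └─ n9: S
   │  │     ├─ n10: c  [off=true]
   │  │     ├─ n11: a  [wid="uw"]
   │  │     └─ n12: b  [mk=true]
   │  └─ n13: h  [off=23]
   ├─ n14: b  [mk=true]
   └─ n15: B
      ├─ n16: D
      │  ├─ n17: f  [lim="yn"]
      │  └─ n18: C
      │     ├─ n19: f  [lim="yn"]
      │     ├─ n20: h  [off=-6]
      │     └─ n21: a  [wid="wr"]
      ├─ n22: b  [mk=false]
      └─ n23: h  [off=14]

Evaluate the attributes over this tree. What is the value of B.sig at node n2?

2

1. n1.lab = -7  [-7]
2. n4.off = 2  [terminal]
3. n5.lab = 17  [17]
4. n6.off = 23  [terminal]
5. n5.pre = true  [h.off > 22]
6. n5.fin = false  [h.off == C.lab]
7. n5.tag = false  [h.off > 23]
8. n7.off = 21  [terminal]
9. n3.acc = false  [h₀.off > 2]
10. n3.fin = 8  [(if C.pre then h₀.off else h₁.off) + 6]
11. n3.sig = 27  [h₁.off * -2 + 69]
12. n8.lim = true  [B₁.acc == false]
13. n10.off = true  [terminal]
14. n11.wid = "uw"  [terminal]
15. n12.mk = true  [terminal]
16. n9.depth = "uwp"  [a.wid ++ "p"]
17. n9.lim = true  [true]
18. n8.acc = 17  [len(S.depth) + 14]
19. n13.off = 23  [terminal]
20. n2.acc = false  [false]
21. n2.fin = 8  [D.acc * 2 - 26]
22. n2.sig = 2  [D.acc - 15]
23. n14.mk = true  [terminal]
24. n16.lim = false  [false]
25. n17.lim = "yn"  [terminal]
26. n18.lab = 21  [len(f.lim) + 19]
27. n19.lim = "yn"  [terminal]
28. n20.off = -6  [terminal]
29. n21.wid = "wr"  [terminal]
30. n18.pre = false  [h.off == C.lab]
31. n18.fin = false  [C.lab > 21]
32. n18.tag = true  [C.lab > 20]
33. n16.acc = 19  [len(f.lim) + 17]
34. n22.mk = false  [terminal]
35. n23.off = 14  [terminal]
36. n15.acc = true  [not b.mk]
37. n15.fin = 28  [D.acc + h.off - 5]
38. n15.sig = -2  [D.acc - 21]
39. n1.pre = true  [C.lab > -8]
40. n1.fin = true  [B₀.acc or b.mk]
41. n1.tag = false  [B₁.acc == false]
42. n0.depth = "ym"  ["ym"]
43. n0.lim = true  [true]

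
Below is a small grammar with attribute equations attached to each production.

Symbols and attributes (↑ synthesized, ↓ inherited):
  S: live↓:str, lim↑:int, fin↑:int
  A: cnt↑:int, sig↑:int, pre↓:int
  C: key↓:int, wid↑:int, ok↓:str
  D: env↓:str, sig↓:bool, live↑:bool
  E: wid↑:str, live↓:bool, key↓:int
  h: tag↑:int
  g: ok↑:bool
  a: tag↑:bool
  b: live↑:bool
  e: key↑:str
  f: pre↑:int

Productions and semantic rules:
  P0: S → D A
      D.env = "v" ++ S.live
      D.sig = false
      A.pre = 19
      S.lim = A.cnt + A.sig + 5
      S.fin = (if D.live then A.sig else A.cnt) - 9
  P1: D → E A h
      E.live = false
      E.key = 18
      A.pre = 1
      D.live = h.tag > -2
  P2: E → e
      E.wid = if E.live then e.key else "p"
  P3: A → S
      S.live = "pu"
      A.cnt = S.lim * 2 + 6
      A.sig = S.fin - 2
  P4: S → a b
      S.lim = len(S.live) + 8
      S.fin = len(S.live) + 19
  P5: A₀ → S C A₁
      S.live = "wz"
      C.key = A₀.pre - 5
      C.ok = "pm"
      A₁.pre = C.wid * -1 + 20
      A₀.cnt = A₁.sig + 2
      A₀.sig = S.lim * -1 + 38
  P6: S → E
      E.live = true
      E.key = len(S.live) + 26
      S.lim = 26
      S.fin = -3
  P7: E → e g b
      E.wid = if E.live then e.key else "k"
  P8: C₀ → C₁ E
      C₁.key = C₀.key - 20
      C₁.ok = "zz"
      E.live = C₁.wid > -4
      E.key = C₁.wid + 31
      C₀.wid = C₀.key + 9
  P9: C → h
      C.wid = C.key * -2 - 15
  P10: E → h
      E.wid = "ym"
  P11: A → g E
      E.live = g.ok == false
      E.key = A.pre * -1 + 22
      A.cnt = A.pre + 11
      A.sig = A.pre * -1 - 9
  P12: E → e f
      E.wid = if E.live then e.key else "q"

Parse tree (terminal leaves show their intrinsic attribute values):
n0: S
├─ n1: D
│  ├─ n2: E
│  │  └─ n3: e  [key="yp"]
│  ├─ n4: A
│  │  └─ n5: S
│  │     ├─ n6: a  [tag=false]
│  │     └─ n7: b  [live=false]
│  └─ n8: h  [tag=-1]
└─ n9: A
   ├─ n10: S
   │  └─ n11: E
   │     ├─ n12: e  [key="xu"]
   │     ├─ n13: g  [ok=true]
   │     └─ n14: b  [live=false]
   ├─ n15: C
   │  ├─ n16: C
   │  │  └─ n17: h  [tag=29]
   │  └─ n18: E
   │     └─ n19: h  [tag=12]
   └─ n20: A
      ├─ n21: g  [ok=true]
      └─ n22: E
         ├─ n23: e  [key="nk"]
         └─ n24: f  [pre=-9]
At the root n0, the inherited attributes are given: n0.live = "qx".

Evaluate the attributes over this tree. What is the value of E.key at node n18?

1. n0.live = "qx"  [given at root]
2. n1.env = "vqx"  ["v" ++ S.live]
3. n1.sig = false  [false]
4. n2.live = false  [false]
5. n2.key = 18  [18]
6. n3.key = "yp"  [terminal]
7. n2.wid = "p"  [if E.live then e.key else "p"]
8. n4.pre = 1  [1]
9. n5.live = "pu"  ["pu"]
10. n6.tag = false  [terminal]
11. n7.live = false  [terminal]
12. n5.lim = 10  [len(S.live) + 8]
13. n5.fin = 21  [len(S.live) + 19]
14. n4.cnt = 26  [S.lim * 2 + 6]
15. n4.sig = 19  [S.fin - 2]
16. n8.tag = -1  [terminal]
17. n1.live = true  [h.tag > -2]
18. n9.pre = 19  [19]
19. n10.live = "wz"  ["wz"]
20. n11.live = true  [true]
21. n11.key = 28  [len(S.live) + 26]
22. n12.key = "xu"  [terminal]
23. n13.ok = true  [terminal]
24. n14.live = false  [terminal]
25. n11.wid = "xu"  [if E.live then e.key else "k"]
26. n10.lim = 26  [26]
27. n10.fin = -3  [-3]
28. n15.key = 14  [A₀.pre - 5]
29. n15.ok = "pm"  ["pm"]
30. n16.key = -6  [C₀.key - 20]
31. n16.ok = "zz"  ["zz"]
32. n17.tag = 29  [terminal]
33. n16.wid = -3  [C.key * -2 - 15]
34. n18.live = true  [C₁.wid > -4]
35. n18.key = 28  [C₁.wid + 31]
36. n19.tag = 12  [terminal]
37. n18.wid = "ym"  ["ym"]
38. n15.wid = 23  [C₀.key + 9]
39. n20.pre = -3  [C.wid * -1 + 20]
40. n21.ok = true  [terminal]
41. n22.live = false  [g.ok == false]
42. n22.key = 25  [A.pre * -1 + 22]
43. n23.key = "nk"  [terminal]
44. n24.pre = -9  [terminal]
45. n22.wid = "q"  [if E.live then e.key else "q"]
46. n20.cnt = 8  [A.pre + 11]
47. n20.sig = -6  [A.pre * -1 - 9]
48. n9.cnt = -4  [A₁.sig + 2]
49. n9.sig = 12  [S.lim * -1 + 38]
50. n0.lim = 13  [A.cnt + A.sig + 5]
51. n0.fin = 3  [(if D.live then A.sig else A.cnt) - 9]

28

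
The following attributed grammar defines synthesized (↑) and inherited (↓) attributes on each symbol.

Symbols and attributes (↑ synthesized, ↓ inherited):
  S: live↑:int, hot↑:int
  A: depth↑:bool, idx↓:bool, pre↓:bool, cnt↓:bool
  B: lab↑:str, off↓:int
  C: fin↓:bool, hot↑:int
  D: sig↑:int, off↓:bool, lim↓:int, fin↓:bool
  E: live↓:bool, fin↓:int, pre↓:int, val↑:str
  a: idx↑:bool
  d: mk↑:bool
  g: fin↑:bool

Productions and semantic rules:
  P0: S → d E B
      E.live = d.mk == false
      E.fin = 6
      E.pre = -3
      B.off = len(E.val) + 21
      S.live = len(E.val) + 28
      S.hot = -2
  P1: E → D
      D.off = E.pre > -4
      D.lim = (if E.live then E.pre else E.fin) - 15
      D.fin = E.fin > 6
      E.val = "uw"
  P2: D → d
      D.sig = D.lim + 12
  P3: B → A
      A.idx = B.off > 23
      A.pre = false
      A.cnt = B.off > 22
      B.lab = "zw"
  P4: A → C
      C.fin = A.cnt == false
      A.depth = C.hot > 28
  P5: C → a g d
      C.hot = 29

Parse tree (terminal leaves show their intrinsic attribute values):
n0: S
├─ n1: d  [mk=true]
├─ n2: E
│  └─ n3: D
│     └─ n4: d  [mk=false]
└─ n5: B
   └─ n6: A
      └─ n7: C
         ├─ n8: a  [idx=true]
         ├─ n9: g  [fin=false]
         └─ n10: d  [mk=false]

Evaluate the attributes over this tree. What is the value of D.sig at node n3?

1. n1.mk = true  [terminal]
2. n2.live = false  [d.mk == false]
3. n2.fin = 6  [6]
4. n2.pre = -3  [-3]
5. n3.off = true  [E.pre > -4]
6. n3.lim = -9  [(if E.live then E.pre else E.fin) - 15]
7. n3.fin = false  [E.fin > 6]
8. n4.mk = false  [terminal]
9. n3.sig = 3  [D.lim + 12]
10. n2.val = "uw"  ["uw"]
11. n5.off = 23  [len(E.val) + 21]
12. n6.idx = false  [B.off > 23]
13. n6.pre = false  [false]
14. n6.cnt = true  [B.off > 22]
15. n7.fin = false  [A.cnt == false]
16. n8.idx = true  [terminal]
17. n9.fin = false  [terminal]
18. n10.mk = false  [terminal]
19. n7.hot = 29  [29]
20. n6.depth = true  [C.hot > 28]
21. n5.lab = "zw"  ["zw"]
22. n0.live = 30  [len(E.val) + 28]
23. n0.hot = -2  [-2]

3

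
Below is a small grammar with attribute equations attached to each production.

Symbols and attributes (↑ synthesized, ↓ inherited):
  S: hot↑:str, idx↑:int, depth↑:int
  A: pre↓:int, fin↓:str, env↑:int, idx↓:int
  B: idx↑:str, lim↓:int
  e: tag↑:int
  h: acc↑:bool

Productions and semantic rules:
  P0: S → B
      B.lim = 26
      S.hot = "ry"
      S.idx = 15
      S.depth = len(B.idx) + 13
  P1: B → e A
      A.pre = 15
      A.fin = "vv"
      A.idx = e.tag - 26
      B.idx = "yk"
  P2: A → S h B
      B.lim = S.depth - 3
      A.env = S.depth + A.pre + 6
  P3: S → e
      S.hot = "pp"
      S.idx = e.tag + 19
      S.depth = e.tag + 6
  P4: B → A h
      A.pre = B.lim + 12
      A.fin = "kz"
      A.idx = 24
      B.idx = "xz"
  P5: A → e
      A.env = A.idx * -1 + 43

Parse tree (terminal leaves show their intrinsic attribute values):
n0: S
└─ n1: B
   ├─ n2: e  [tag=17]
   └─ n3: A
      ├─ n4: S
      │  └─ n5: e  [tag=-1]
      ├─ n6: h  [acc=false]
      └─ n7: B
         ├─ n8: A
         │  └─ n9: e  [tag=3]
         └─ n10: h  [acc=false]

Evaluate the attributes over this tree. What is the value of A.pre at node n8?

1. n1.lim = 26  [26]
2. n2.tag = 17  [terminal]
3. n3.pre = 15  [15]
4. n3.fin = "vv"  ["vv"]
5. n3.idx = -9  [e.tag - 26]
6. n5.tag = -1  [terminal]
7. n4.hot = "pp"  ["pp"]
8. n4.idx = 18  [e.tag + 19]
9. n4.depth = 5  [e.tag + 6]
10. n6.acc = false  [terminal]
11. n7.lim = 2  [S.depth - 3]
12. n8.pre = 14  [B.lim + 12]
13. n8.fin = "kz"  ["kz"]
14. n8.idx = 24  [24]
15. n9.tag = 3  [terminal]
16. n8.env = 19  [A.idx * -1 + 43]
17. n10.acc = false  [terminal]
18. n7.idx = "xz"  ["xz"]
19. n3.env = 26  [S.depth + A.pre + 6]
20. n1.idx = "yk"  ["yk"]
21. n0.hot = "ry"  ["ry"]
22. n0.idx = 15  [15]
23. n0.depth = 15  [len(B.idx) + 13]

14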